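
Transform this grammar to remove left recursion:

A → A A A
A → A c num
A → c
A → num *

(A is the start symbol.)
A → c A'
A → num * A'
A' → A A A'
A' → c num A'
A' → ε

A is directly left-recursive. The standard transformation for
  A → A α₁ | ... | A α_m | β₁ | ... | β_n
is
  A  → β₁ A' | ... | β_n A'
  A' → α₁ A' | ... | α_m A' | ε

A → c becomes A → c A'
A → num * becomes A → num * A'
A → A A A becomes A' → A A A'
A → A c num becomes A' → c num A'
Add A' → ε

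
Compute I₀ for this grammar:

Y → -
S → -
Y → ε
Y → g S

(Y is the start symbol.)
First, augment the grammar with Y' → Y
I₀ = CLOSURE({ [Y' → . Y] }):
  [Y' → . Y] has the dot before Y: add [Y → . -], [Y → .], [Y → . g S]
No further items can be added.

I₀ = { [Y → . -], [Y → . g S], [Y → .], [Y' → . Y] }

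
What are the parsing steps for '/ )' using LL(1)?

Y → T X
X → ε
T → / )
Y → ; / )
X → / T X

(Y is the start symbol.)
Stack is shown with the top on the left.

Stack    Input  Action
----------------------
Y $      / ) $  output Y → T X
T X $    / ) $  output T → / )
/ ) X $  / ) $  match '/'
) X $    ) $    match ')'
X $      $      output X → ε
$        $      accept

The string is accepted.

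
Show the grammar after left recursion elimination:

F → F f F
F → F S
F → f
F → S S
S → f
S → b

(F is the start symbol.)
F is directly left-recursive. The standard transformation for
  A → A α₁ | ... | A α_m | β₁ | ... | β_n
is
  A  → β₁ A' | ... | β_n A'
  A' → α₁ A' | ... | α_m A' | ε

F → f becomes F → f F'
F → S S becomes F → S S F'
F → F f F becomes F' → f F F'
F → F S becomes F' → S F'
Add F' → ε

Productions for other non-terminals are unchanged:
  S → f
  S → b

Resulting grammar:
F → f F'
F → S S F'
F' → f F F'
F' → S F'
F' → ε
S → f
S → b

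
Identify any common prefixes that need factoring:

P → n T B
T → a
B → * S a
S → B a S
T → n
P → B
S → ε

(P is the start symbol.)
No, left-factoring is not needed

Left-factoring is needed when two productions for the same non-terminal
share a common prefix on the right-hand side.

Productions for P:
  P → n T B
  P → B
Productions for T:
  T → a
  T → n
Productions for S:
  S → B a S
  S → ε

No common prefixes found.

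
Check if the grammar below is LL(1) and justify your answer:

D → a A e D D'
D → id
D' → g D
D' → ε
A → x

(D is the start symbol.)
A grammar is LL(1) if for each non-terminal N with multiple productions, the predict sets of those productions are pairwise disjoint, where PREDICT(N → α) = (FIRST(α) \ {ε}) ∪ (FOLLOW(N) if α ⇒* ε).

Relevant sets:
  FOLLOW(D') = { $, 'g' }

For D:
  PREDICT(D → a A e D D') = { 'a' }
  PREDICT(D → id) = { 'id' }
For D':
  PREDICT(D' → g D) = { 'g' }
  PREDICT(D' → ε) = { $, 'g' }
A has a single production, so nothing to check there.

Conflict found: Predict set conflict for D': { 'g' }
The grammar is NOT LL(1).

Answer: No. Predict set conflict for D': { 'g' }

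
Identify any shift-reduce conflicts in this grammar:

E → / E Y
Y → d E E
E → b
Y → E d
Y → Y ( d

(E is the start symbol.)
Yes — I6: [E → / E Y .] vs [Y → Y . ( d]

Augment with E' → E and build the canonical LR(0) collection (I0 = CLOSURE({[E' → . E]}), then GOTO on every symbol after a dot until no new states appear). It has 13 states:
  I0: { [E → . / E Y], [E → . b], [E' → . E] }  — shift
  I1: { [E → . / E Y], [E → . b], [E → / . E Y] }  — shift
  I2: { [E' → E .] }  — accept
  I3: { [E → b .] }  — reduce
  I4: { [E → . / E Y], [E → . b], [E → / E . Y], [Y → . E d], [Y → . Y ( d], [Y → . d E E] }  — shift
  I5: { [Y → E . d] }  — shift
  I6: { [E → / E Y .], [Y → Y . ( d] }  — shift, reduce
  I7: { [E → . / E Y], [E → . b], [Y → d . E E] }  — shift
  I8: { [E → . / E Y], [E → . b], [Y → d E . E] }  — shift
  I9: { [Y → d E E .] }  — reduce
  I10: { [Y → Y ( . d] }  — shift
  I11: { [Y → Y ( d .] }  — reduce
  I12: { [Y → E d .] }  — reduce

I6 contains reduce item [E → / E Y .] and shift item [Y → Y . ( d] — shift-reduce conflict.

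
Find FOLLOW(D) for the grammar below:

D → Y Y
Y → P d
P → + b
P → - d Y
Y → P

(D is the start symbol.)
{ $ }

D is the start symbol, so $ ∈ FOLLOW(D).
D does not occur on any right-hand side.

Taking the union: FOLLOW(D) = { $ }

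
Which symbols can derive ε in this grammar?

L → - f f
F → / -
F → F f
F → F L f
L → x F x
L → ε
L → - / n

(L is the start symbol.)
ε-productions: L → ε
So L is immediately nullable.
No further non-terminal can be added: every production for the remaining non-terminals contains a terminal or a non-nullable non-terminal.
Nullable = { 'L' }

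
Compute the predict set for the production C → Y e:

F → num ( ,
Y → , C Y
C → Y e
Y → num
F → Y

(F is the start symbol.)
PREDICT(C → Y e) = (FIRST(RHS) \ {ε}) ∪ (FOLLOW(C) if ε ∈ FIRST(RHS), i.e. RHS ⇒* ε)
FIRST(Y) = { ',', 'num' }
FIRST(Y e) = { ',', 'num' }
ε ∉ FIRST(Y e), so FOLLOW(C) is not added.
PREDICT(C → Y e) = { ',', 'num' }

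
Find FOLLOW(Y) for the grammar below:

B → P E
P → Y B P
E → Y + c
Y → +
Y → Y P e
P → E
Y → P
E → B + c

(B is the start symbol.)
In P → Y B P: Y is followed by B P, add FIRST(B P) \ {ε} = { '+' }
In E → Y + c: Y is followed by '+' c, add FIRST('+' c) \ {ε} = { '+' }
In Y → Y P e: Y is followed by P e, add FIRST(P e) \ {ε} = { '+' }

Taking the union: FOLLOW(Y) = { '+' }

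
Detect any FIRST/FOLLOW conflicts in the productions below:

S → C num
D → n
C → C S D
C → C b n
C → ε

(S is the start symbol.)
A FIRST/FOLLOW conflict occurs when a non-terminal N has a nullable alternative N → β (β ⇒* ε) and another alternative N → α with FIRST(α) ∩ FOLLOW(N) ≠ ∅: on such a lookahead the parser cannot decide between expanding α and letting N vanish via β.

Nullable non-terminals: C.
FIRST sets used below: FIRST(C) = { 'b', 'num', ε }, FIRST(S) = { 'b', 'num' }

C: nullable alternative(s) C → ε; FOLLOW(C) = { 'b', 'num' }
  C → C S D: FIRST \ {ε} = { 'b', 'num' } — overlaps FOLLOW(C) on { 'b', 'num' }: CONFLICT
  C → C b n: FIRST \ {ε} = { 'b', 'num' } — overlaps FOLLOW(C) on { 'b', 'num' }: CONFLICT
  C → ε: FIRST \ {ε} = { } — this is the only nullable alternative, skip

D, S have no nullable alternative, so no FIRST/FOLLOW check is needed there.

So the grammar has 2 FIRST/FOLLOW conflicts (marked CONFLICT above).

Answer: Yes. C → C S D with FOLLOW(C) on { 'b', 'num' }; C → C b n with FOLLOW(C) on { 'b', 'num' }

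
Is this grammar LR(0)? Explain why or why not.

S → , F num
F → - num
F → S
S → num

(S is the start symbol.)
Yes, the grammar is LR(0)

Augment with S' → S and build the canonical LR(0) collection (I0 = CLOSURE({[S' → . S]}), then GOTO on every symbol after a dot until no new states appear). It has 9 states:
  I0: { [S → . , F num], [S → . num], [S' → . S] }  — shift
  I1: { [F → . - num], [F → . S], [S → , . F num], [S → . , F num], [S → . num] }  — shift
  I2: { [S' → S .] }  — accept
  I3: { [S → num .] }  — reduce
  I4: { [F → - . num] }  — shift
  I5: { [S → , F . num] }  — shift
  I6: { [F → S .] }  — reduce
  I7: { [S → , F num .] }  — reduce
  I8: { [F → - num .] }  — reduce

Every state is either a pure shift/goto state or contains exactly one complete item and nothing to shift — no conflicts. The grammar is LR(0).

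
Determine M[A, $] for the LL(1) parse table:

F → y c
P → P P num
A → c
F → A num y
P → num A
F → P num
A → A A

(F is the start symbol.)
To find M[A, $], we find productions for A where $ is in the predict set (PREDICT(N → α) = (FIRST(α) \ {ε}) ∪ (FOLLOW(N) if α ⇒* ε)).

Relevant sets:
  FIRST(A) = { 'c' }

A → c: PREDICT = { 'c' }
A → A A: PREDICT = { 'c' }

M[A, $] is empty (no production applies)

Answer: Empty (error entry)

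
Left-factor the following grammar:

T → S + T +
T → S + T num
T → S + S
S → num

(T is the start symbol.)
Left-factoring transforms A → αβ₁ | αβ₂ into A → αA' and A' → β₁ | β₂
(α is the longest common prefix among the alternatives). Repeat until
no nonterminal has two alternatives with a common prefix.

Round 1: T has alternatives sharing prefix 'S +'. Introduce T': T → S + T'
  Add: T' → T +
  Add: T' → T num
  Add: T' → S

Round 2: T' has alternatives sharing prefix 'T'. Introduce T'': T' → T T''
  Add: T'' → +
  Add: T'' → num

No remaining common prefixes — done.

Resulting grammar:
T → S + T'
T' → T T''
T'' → +
T'' → num
T' → S
S → num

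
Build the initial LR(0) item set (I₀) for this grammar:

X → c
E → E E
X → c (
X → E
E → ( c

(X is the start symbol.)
First, augment the grammar with X' → X
I₀ = CLOSURE({ [X' → . X] }):
  [X' → . X] has the dot before X: add [X → . c], [X → . c (], [X → . E]
  [X → . E] has the dot before E: add [E → . E E], [E → . ( c]
No further items can be added.

I₀ = { [E → . ( c], [E → . E E], [X → . E], [X → . c (], [X → . c], [X' → . X] }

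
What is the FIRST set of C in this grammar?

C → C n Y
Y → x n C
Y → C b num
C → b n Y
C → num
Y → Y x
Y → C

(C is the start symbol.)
{ 'b', 'num' }

To compute FIRST(C), examine every production with C on the left-hand side, reading each right-hand side left to right until a non-nullable symbol is reached.

From C → C n Y:
  - C is the symbol being defined: contributes nothing new
    C is not nullable, so stop
From C → b n Y:
  - b is a terminal: add 'b' and stop
From C → num:
  - num is a terminal: add 'num' and stop

Collecting: FIRST(C) = { 'b', 'num' }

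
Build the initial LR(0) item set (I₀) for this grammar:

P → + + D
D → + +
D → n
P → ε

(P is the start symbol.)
{ [P → . + + D], [P → .], [P' → . P] }

First, augment the grammar with P' → P
I₀ = CLOSURE({ [P' → . P] }):
  [P' → . P] has the dot before P: add [P → . + + D], [P → .]
No further items can be added.

I₀ = { [P → . + + D], [P → .], [P' → . P] }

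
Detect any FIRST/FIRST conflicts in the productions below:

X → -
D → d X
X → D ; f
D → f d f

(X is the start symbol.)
A FIRST/FIRST conflict occurs when two productions N → α and N → β for the same non-terminal have FIRST(α) ∩ FIRST(β) ≠ ∅ (with ε ∈ FIRST of a nullable right-hand side, so two nullable alternatives also conflict).

FIRST sets of the non-terminals at (or reachable through a nullable prefix from) the front of some alternative:
  FIRST(D) = { 'd', 'f' }

Productions for X:
  X → -: FIRST = { '-' }
  X → D ; f: FIRST = { 'd', 'f' }
Productions for D:
  D → d X: FIRST = { 'd' }
  D → f d f: FIRST = { 'f' }

All alternatives of each non-terminal have pairwise disjoint FIRST sets.

Answer: No FIRST/FIRST conflicts.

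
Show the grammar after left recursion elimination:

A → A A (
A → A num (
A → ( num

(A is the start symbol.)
A is directly left-recursive. The standard transformation for
  A → A α₁ | ... | A α_m | β₁ | ... | β_n
is
  A  → β₁ A' | ... | β_n A'
  A' → α₁ A' | ... | α_m A' | ε

A → ( num becomes A → ( num A'
A → A A ( becomes A' → A ( A'
A → A num ( becomes A' → num ( A'
Add A' → ε

Resulting grammar:
A → ( num A'
A' → A ( A'
A' → num ( A'
A' → ε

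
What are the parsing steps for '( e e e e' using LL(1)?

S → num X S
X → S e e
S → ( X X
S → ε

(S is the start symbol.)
Stack is shown with the top on the left.

Stack      Input        Action
------------------------------
S $        ( e e e e $  output S → ( X X
( X X $    ( e e e e $  match '('
X X $      e e e e $    output X → S e e
S e e X $  e e e e $    output S → ε
e e X $    e e e e $    match 'e'
e X $      e e e $      match 'e'
X $        e e $        output X → S e e
S e e $    e e $        output S → ε
e e $      e e $        match 'e'
e $        e $          match 'e'
$          $            accept

The string is accepted.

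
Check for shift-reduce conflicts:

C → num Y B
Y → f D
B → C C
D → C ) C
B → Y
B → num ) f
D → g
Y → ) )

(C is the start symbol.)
No shift-reduce conflicts

A shift-reduce conflict occurs when an LR(0) state has both:
  - a complete (reduce) item [A → α .] (dot at the end), and
  - a shift item [B → β . c γ] (dot before a terminal).

Augment with C' → C and build the canonical LR(0) collection (I0 = CLOSURE({[C' → . C]}), then GOTO on every symbol after a dot until no new states appear). It has 19 states:
  I0: { [C → . num Y B], [C' → . C] }  — shift
  I1: { [C' → C .] }  — accept
  I2: { [C → num . Y B], [Y → . ) )], [Y → . f D] }  — shift
  I3: { [Y → ) . )] }  — shift
  I4: { [B → . C C], [B → . Y], [B → . num ) f], [C → . num Y B], [C → num Y . B], [Y → . ) )], [Y → . f D] }  — shift
  I5: { [C → . num Y B], [D → . C ) C], [D → . g], [Y → f . D] }  — shift
  I6: { [D → C . ) C] }  — shift
  I7: { [Y → f D .] }  — reduce
  I8: { [D → g .] }  — reduce
  I9: { [C → . num Y B], [D → C ) . C] }  — shift
  I10: { [D → C ) C .] }  — reduce
  I11: { [C → num Y B .] }  — reduce
  I12: { [B → C . C], [C → . num Y B] }  — shift
  I13: { [B → Y .] }  — reduce
  I14: { [B → num . ) f], [C → num . Y B], [Y → . ) )], [Y → . f D] }  — shift
  I15: { [B → num ) . f], [Y → ) . )] }  — shift
  I16: { [Y → ) ) .] }  — reduce
  I17: { [B → num ) f .] }  — reduce
  I18: { [B → C C .] }  — reduce

No state contains both a complete item and a shift item.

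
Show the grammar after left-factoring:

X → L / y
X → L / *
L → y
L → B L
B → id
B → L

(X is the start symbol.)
X → L / X'
X' → y
X' → *
L → y
L → B L
B → id
B → L

Left-factoring transforms A → αβ₁ | αβ₂ into A → αA' and A' → β₁ | β₂
(α is the longest common prefix among the alternatives). Repeat until
no nonterminal has two alternatives with a common prefix.

Round 1: X has alternatives sharing prefix 'L /'. Introduce X': X → L / X'
  Add: X' → y
  Add: X' → *

No remaining common prefixes — done.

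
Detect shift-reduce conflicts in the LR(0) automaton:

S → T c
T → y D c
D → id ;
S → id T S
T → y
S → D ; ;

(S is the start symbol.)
Yes — I5: [T → y .] vs [D → . id ;]

A shift-reduce conflict occurs when an LR(0) state has both:
  - a complete (reduce) item [A → α .] (dot at the end), and
  - a shift item [B → β . c γ] (dot before a terminal).

Augment with S' → S and build the canonical LR(0) collection (I0 = CLOSURE({[S' → . S]}), then GOTO on every symbol after a dot until no new states appear). It has 15 states:
  I0: { [D → . id ;], [S → . D ; ;], [S → . T c], [S → . id T S], [S' → . S], [T → . y D c], [T → . y] }  — shift
  I1: { [S → D . ; ;] }  — shift
  I2: { [S' → S .] }  — accept
  I3: { [S → T . c] }  — shift
  I4: { [D → id . ;], [S → id . T S], [T → . y D c], [T → . y] }  — shift
  I5: { [D → . id ;], [T → y . D c], [T → y .] }  — shift, reduce
  I6: { [T → y D . c] }  — shift
  I7: { [D → id . ;] }  — shift
  I8: { [D → id ; .] }  — reduce
  I9: { [T → y D c .] }  — reduce
  I10: { [D → . id ;], [S → . D ; ;], [S → . T c], [S → . id T S], [S → id T . S], [T → . y D c], [T → . y] }  — shift
  I11: { [S → id T S .] }  — reduce
  I12: { [S → T c .] }  — reduce
  I13: { [S → D ; . ;] }  — shift
  I14: { [S → D ; ; .] }  — reduce

I5 contains reduce item [T → y .] and shift item [D → . id ;] — shift-reduce conflict.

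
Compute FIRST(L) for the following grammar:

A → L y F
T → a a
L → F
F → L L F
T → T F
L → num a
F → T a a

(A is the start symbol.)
To compute FIRST(L), examine every production with L on the left-hand side, reading each right-hand side left to right until a non-nullable symbol is reached.

FIRST sets of the other non-terminals involved (by the same procedure, iterated to a fixed point):
  FIRST(F) = { 'a', 'num' }

From L → F:
  - F is a non-terminal: add FIRST(F) \ {ε} = { 'a', 'num' }
    F is not nullable, so stop
From L → num a:
  - num is a terminal: add 'num' and stop

Collecting: FIRST(L) = { 'a', 'num' }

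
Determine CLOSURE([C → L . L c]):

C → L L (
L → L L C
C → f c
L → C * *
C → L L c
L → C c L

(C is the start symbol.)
{ [C → . L L (], [C → . L L c], [C → . f c], [C → L . L c], [L → . C * *], [L → . C c L], [L → . L L C] }

Start with: [C → L . L c]
  [C → L . L c] has the dot before L: add [L → . L L C], [L → . C * *], [L → . C c L]
  [L → . C * *] has the dot before C: add [C → . L L (], [C → . f c], [C → . L L c]
No further items can be added.

CLOSURE = { [C → . L L (], [C → . L L c], [C → . f c], [C → L . L c], [L → . C * *], [L → . C c L], [L → . L L C] }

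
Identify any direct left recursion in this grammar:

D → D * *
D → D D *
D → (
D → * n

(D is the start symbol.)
Direct left recursion occurs when N → N α for some non-terminal N (the right-hand side begins with the left-hand side itself).

D → D * *: LEFT RECURSIVE (starts with D)
D → D D *: LEFT RECURSIVE (starts with D)
D → (: starts with '('
D → * n: starts with '*'

The grammar has direct left recursion on: D.

Answer: Yes, D is left-recursive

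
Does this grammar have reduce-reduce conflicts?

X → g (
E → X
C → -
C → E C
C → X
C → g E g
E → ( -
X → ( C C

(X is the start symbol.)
Yes — I9: [C → X .] vs [E → X .]; I15: [C → - .] vs [E → ( - .]

Augment with X' → X and build the canonical LR(0) collection (I0 = CLOSURE({[X' → . X]}), then GOTO on every symbol after a dot until no new states appear). It has 18 states:
  I0: { [X → . ( C C], [X → . g (], [X' → . X] }  — shift
  I1: { [C → . -], [C → . E C], [C → . X], [C → . g E g], [E → . ( -], [E → . X], [X → ( . C C], [X → . ( C C], [X → . g (] }  — shift
  I2: { [X' → X .] }  — accept
  I3: { [X → g . (] }  — shift
  I4: { [X → g ( .] }  — reduce
  I5: { [C → . -], [C → . E C], [C → . X], [C → . g E g], [E → ( . -], [E → . ( -], [E → . X], [X → ( . C C], [X → . ( C C], [X → . g (] }  — shift
  I6: { [C → - .] }  — reduce
  I7: { [C → . -], [C → . E C], [C → . X], [C → . g E g], [E → . ( -], [E → . X], [X → ( C . C], [X → . ( C C], [X → . g (] }  — shift
  I8: { [C → . -], [C → . E C], [C → . X], [C → . g E g], [C → E . C], [E → . ( -], [E → . X], [X → . ( C C], [X → . g (] }  — shift
  I9: { [C → X .], [E → X .] }  — 2 reduces
  I10: { [C → g . E g], [E → . ( -], [E → . X], [X → . ( C C], [X → . g (], [X → g . (] }  — shift
  I11: { [C → . -], [C → . E C], [C → . X], [C → . g E g], [E → ( . -], [E → . ( -], [E → . X], [X → ( . C C], [X → . ( C C], [X → . g (], [X → g ( .] }  — shift, reduce
  I12: { [C → g E . g] }  — shift
  I13: { [E → X .] }  — reduce
  I14: { [C → g E g .] }  — reduce
  I15: { [C → - .], [E → ( - .] }  — 2 reduces
  I16: { [C → E C .] }  — reduce
  I17: { [X → ( C C .] }  — reduce

I9 contains complete items [C → X .], [E → X .] — reduce-reduce conflict.
I15 contains complete items [C → - .], [E → ( - .] — reduce-reduce conflict.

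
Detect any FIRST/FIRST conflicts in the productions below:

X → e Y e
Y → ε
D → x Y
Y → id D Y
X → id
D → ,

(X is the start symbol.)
A FIRST/FIRST conflict occurs when two productions N → α and N → β for the same non-terminal have FIRST(α) ∩ FIRST(β) ≠ ∅ (with ε ∈ FIRST of a nullable right-hand side, so two nullable alternatives also conflict).

Productions for X:
  X → e Y e: FIRST = { 'e' }
  X → id: FIRST = { 'id' }
Productions for Y:
  Y → ε: FIRST = { ε }
  Y → id D Y: FIRST = { 'id' }
Productions for D:
  D → x Y: FIRST = { 'x' }
  D → ,: FIRST = { ',' }

All alternatives of each non-terminal have pairwise disjoint FIRST sets.

Answer: No FIRST/FIRST conflicts.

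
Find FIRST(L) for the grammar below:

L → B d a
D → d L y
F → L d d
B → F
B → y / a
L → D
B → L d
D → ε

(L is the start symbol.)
To compute FIRST(L), examine every production with L on the left-hand side, reading each right-hand side left to right until a non-nullable symbol is reached.

FIRST sets of the other non-terminals involved (by the same procedure, iterated to a fixed point):
  FIRST(B) = { 'd', 'y' }
  FIRST(D) = { 'd', ε }

From L → B d a:
  - B is a non-terminal: add FIRST(B) \ {ε} = { 'd', 'y' }
    B is not nullable, so stop
From L → D:
  - D is a non-terminal: add FIRST(D) \ {ε} = { 'd' }
    D is nullable and nothing follows, so the whole right-hand side can vanish: ε ∈ FIRST(L)

Collecting: FIRST(L) = { 'd', 'y', ε }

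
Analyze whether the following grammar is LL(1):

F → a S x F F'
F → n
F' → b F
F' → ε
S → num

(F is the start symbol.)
A grammar is LL(1) if for each non-terminal N with multiple productions, the predict sets of those productions are pairwise disjoint, where PREDICT(N → α) = (FIRST(α) \ {ε}) ∪ (FOLLOW(N) if α ⇒* ε).

Relevant sets:
  FOLLOW(F') = { $, 'b' }

For F:
  PREDICT(F → a S x F F') = { 'a' }
  PREDICT(F → n) = { 'n' }
For F':
  PREDICT(F' → b F) = { 'b' }
  PREDICT(F' → ε) = { $, 'b' }
S has a single production, so nothing to check there.

Conflict found: Predict set conflict for F': { 'b' }
The grammar is NOT LL(1).

Answer: No. Predict set conflict for F': { 'b' }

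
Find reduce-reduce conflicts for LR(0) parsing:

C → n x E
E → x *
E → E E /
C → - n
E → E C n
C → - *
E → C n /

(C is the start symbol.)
Augment with C' → C and build the canonical LR(0) collection (I0 = CLOSURE({[C' → . C]}), then GOTO on every symbol after a dot until no new states appear). It has 17 states:
  I0: { [C → . - *], [C → . - n], [C → . n x E], [C' → . C] }  — shift
  I1: { [C → - . *], [C → - . n] }  — shift
  I2: { [C' → C .] }  — accept
  I3: { [C → n . x E] }  — shift
  I4: { [C → . - *], [C → . - n], [C → . n x E], [C → n x . E], [E → . C n /], [E → . E C n], [E → . E E /], [E → . x *] }  — shift
  I5: { [E → C . n /] }  — shift
  I6: { [C → . - *], [C → . - n], [C → . n x E], [C → n x E .], [E → . C n /], [E → . E C n], [E → . E E /], [E → . x *], [E → E . C n], [E → E . E /] }  — shift, reduce
  I7: { [E → x . *] }  — shift
  I8: { [E → x * .] }  — reduce
  I9: { [E → C . n /], [E → E C . n] }  — shift
  I10: { [C → . - *], [C → . - n], [C → . n x E], [E → . C n /], [E → . E C n], [E → . E E /], [E → . x *], [E → E . C n], [E → E . E /], [E → E E . /] }  — shift
  I11: { [E → E E / .] }  — reduce
  I12: { [E → C n . /], [E → E C n .] }  — shift, reduce
  I13: { [E → C n / .] }  — reduce
  I14: { [E → C n . /] }  — shift
  I15: { [C → - * .] }  — reduce
  I16: { [C → - n .] }  — reduce

No state contains more than one complete item.

Answer: No reduce-reduce conflicts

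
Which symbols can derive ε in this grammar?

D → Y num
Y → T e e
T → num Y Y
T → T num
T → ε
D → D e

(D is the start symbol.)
{ 'T' }

A non-terminal is nullable if it can derive ε (the empty string): either it has an ε-production, or it has a production whose right-hand side consists entirely of nullable non-terminals.

ε-productions: T → ε
So T is immediately nullable.
No further non-terminal can be added: every production for the remaining non-terminals contains a terminal or a non-nullable non-terminal.
Nullable = { 'T' }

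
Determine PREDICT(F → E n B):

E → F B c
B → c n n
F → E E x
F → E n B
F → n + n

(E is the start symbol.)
{ 'n' }

PREDICT(F → E n B) = (FIRST(RHS) \ {ε}) ∪ (FOLLOW(F) if ε ∈ FIRST(RHS), i.e. RHS ⇒* ε)
FIRST(E) = { 'n' }
FIRST(E n B) = { 'n' }
ε ∉ FIRST(E n B), so FOLLOW(F) is not added.
PREDICT(F → E n B) = { 'n' }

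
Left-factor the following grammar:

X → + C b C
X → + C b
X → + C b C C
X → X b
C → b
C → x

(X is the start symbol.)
Left-factoring transforms A → αβ₁ | αβ₂ into A → αA' and A' → β₁ | β₂
(α is the longest common prefix among the alternatives). Repeat until
no nonterminal has two alternatives with a common prefix.

Round 1: X has alternatives sharing prefix '+ C b'. Introduce X': X → + C b X'
  Add: X' → C
  Add: X' → ε
  Add: X' → C C

Round 2: X' has alternatives sharing prefix 'C'. Introduce X'': X' → C X''
  Add: X'' → ε
  Add: X'' → C

No remaining common prefixes — done.

Resulting grammar:
X → + C b X'
X' → C X''
X'' → ε
X'' → C
X' → ε
X → X b
C → b
C → x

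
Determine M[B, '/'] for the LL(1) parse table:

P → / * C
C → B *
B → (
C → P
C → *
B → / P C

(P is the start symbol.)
To find M[B, '/'], we find productions for B where '/' is in the predict set (PREDICT(N → α) = (FIRST(α) \ {ε}) ∪ (FOLLOW(N) if α ⇒* ε)).

B → (: PREDICT = { '(' }
B → / P C: PREDICT = { '/' }
  '/' is in predict set, so this production goes in M[B, '/']

M[B, '/'] = B → / P C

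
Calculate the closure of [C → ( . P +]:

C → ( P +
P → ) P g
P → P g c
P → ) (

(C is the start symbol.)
To compute CLOSURE, for each item [A → α.Bβ] where B is a non-terminal, add [B → .γ] for all productions B → γ; repeat for the newly added items until nothing changes.

Start with: [C → ( . P +]
  [C → ( . P +] has the dot before P: add [P → . ) P g], [P → . P g c], [P → . ) (]
No further items can be added.

CLOSURE = { [C → ( . P +], [P → . ) (], [P → . ) P g], [P → . P g c] }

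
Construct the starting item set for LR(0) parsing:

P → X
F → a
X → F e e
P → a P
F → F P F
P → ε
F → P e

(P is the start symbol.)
First, augment the grammar with P' → P
I₀ = CLOSURE({ [P' → . P] }):
  [P' → . P] has the dot before P: add [P → . X], [P → . a P], [P → .]
  [P → . X] has the dot before X: add [X → . F e e]
  [X → . F e e] has the dot before F: add [F → . a], [F → . F P F], [F → . P e]
No further items can be added.

I₀ = { [F → . F P F], [F → . P e], [F → . a], [P → . X], [P → . a P], [P → .], [P' → . P], [X → . F e e] }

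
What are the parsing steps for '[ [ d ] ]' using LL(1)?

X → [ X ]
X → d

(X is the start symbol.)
Stack is shown with the top on the left.

Stack      Input        Action
------------------------------
X $        [ [ d ] ] $  output X → [ X ]
[ X ] $    [ [ d ] ] $  match '['
X ] $      [ d ] ] $    output X → [ X ]
[ X ] ] $  [ d ] ] $    match '['
X ] ] $    d ] ] $      output X → d
d ] ] $    d ] ] $      match 'd'
] ] $      ] ] $        match ']'
] $        ] $          match ']'
$          $            accept

The string is accepted.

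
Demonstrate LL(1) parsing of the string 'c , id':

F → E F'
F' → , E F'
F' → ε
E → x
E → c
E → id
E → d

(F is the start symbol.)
Stack is shown with the top on the left.

Stack     Input     Action
--------------------------
F $       c , id $  output F → E F'
E F' $    c , id $  output E → c
c F' $    c , id $  match 'c'
F' $      , id $    output F' → , E F'
, E F' $  , id $    match ','
E F' $    id $      output E → id
id F' $   id $      match 'id'
F' $      $         output F' → ε
$         $         accept

The string is accepted.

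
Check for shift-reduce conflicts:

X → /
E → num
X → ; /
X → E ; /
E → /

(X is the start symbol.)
A shift-reduce conflict occurs when an LR(0) state has both:
  - a complete (reduce) item [A → α .] (dot at the end), and
  - a shift item [B → β . c γ] (dot before a terminal).

Augment with X' → X and build the canonical LR(0) collection (I0 = CLOSURE({[X' → . X]}), then GOTO on every symbol after a dot until no new states appear). It has 9 states:
  I0: { [E → . /], [E → . num], [X → . /], [X → . ; /], [X → . E ; /], [X' → . X] }  — shift
  I1: { [E → / .], [X → / .] }  — 2 reduces
  I2: { [X → ; . /] }  — shift
  I3: { [X → E . ; /] }  — shift
  I4: { [X' → X .] }  — accept
  I5: { [E → num .] }  — reduce
  I6: { [X → E ; . /] }  — shift
  I7: { [X → E ; / .] }  — reduce
  I8: { [X → ; / .] }  — reduce

No state contains both a complete item and a shift item.

Answer: No shift-reduce conflicts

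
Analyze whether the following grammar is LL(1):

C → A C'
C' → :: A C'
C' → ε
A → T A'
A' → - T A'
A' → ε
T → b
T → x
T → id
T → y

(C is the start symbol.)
A grammar is LL(1) if for each non-terminal N with multiple productions, the predict sets of those productions are pairwise disjoint, where PREDICT(N → α) = (FIRST(α) \ {ε}) ∪ (FOLLOW(N) if α ⇒* ε).

Relevant sets:
  FOLLOW(C') = { $ }
  FOLLOW(A') = { $, '::' }

For C':
  PREDICT(C' → :: A C') = { '::' }
  PREDICT(C' → ε) = { $ }
For A':
  PREDICT(A' → '-' T A') = { '-' }
  PREDICT(A' → ε) = { $, '::' }
For T:
  PREDICT(T → b) = { 'b' }
  PREDICT(T → x) = { 'x' }
  PREDICT(T → id) = { 'id' }
  PREDICT(T → y) = { 'y' }
C, A have a single production, so nothing to check there.

All predict sets are disjoint. The grammar IS LL(1).

Answer: Yes, the grammar is LL(1).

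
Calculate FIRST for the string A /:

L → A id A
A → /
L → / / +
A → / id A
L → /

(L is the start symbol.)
{ '/' }

FIRST sets of the non-terminals involved (from the grammar, by fixed-point iteration):
  FIRST(A) = { '/' }

To compute FIRST(A /), process the symbols left to right:
Symbol A is a non-terminal. Add FIRST(A) \ {ε} = { '/' }
A is not nullable (ε ∉ FIRST(A)), so stop here.
FIRST(A /) = { '/' }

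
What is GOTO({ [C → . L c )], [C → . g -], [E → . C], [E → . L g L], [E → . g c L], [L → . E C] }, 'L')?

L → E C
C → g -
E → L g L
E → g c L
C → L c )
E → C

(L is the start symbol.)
GOTO(I, 'L') = CLOSURE({ [A → αX.β] : [A → α.Xβ] ∈ I, X = 'L' })

Items with dot before 'L', with the dot advanced:
  [C → . L c )] → [C → L . c )]
  [E → . L g L] → [E → L . g L]
Closure adds nothing (no advanced item has the dot before a non-terminal).

GOTO = { [C → L . c )], [E → L . g L] }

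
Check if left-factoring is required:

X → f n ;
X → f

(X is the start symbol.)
Yes, X has productions with common prefix 'f'

Left-factoring is needed when two productions for the same non-terminal
share a common prefix on the right-hand side.

Productions for X:
  X → f n ;
  X → f

Found common prefix 'f' in productions for X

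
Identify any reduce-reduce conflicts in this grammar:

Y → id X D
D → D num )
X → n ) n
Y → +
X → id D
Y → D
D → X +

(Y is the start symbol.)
No reduce-reduce conflicts

Augment with Y' → Y and build the canonical LR(0) collection (I0 = CLOSURE({[Y' → . Y]}), then GOTO on every symbol after a dot until no new states appear). It has 16 states:
  I0: { [D → . D num )], [D → . X +], [X → . id D], [X → . n ) n], [Y → . +], [Y → . D], [Y → . id X D], [Y' → . Y] }  — shift
  I1: { [Y → + .] }  — reduce
  I2: { [D → D . num )], [Y → D .] }  — shift, reduce
  I3: { [D → X . +] }  — shift
  I4: { [Y' → Y .] }  — accept
  I5: { [D → . D num )], [D → . X +], [X → . id D], [X → . n ) n], [X → id . D], [Y → id . X D] }  — shift
  I6: { [X → n . ) n] }  — shift
  I7: { [X → n ) . n] }  — shift
  I8: { [X → n ) n .] }  — reduce
  I9: { [D → D . num )], [X → id D .] }  — shift, reduce
  I10: { [D → . D num )], [D → . X +], [D → X . +], [X → . id D], [X → . n ) n], [Y → id X . D] }  — shift
  I11: { [D → . D num )], [D → . X +], [X → . id D], [X → . n ) n], [X → id . D] }  — shift
  I12: { [D → X + .] }  — reduce
  I13: { [D → D . num )], [Y → id X D .] }  — shift, reduce
  I14: { [D → D num . )] }  — shift
  I15: { [D → D num ) .] }  — reduce

No state contains more than one complete item.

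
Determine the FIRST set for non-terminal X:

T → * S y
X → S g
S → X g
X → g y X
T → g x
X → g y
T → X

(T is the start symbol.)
{ 'g' }

FIRST sets of the other non-terminals involved (by the same procedure, iterated to a fixed point):
  FIRST(S) = { 'g' }

From X → S g:
  - S is a non-terminal: add FIRST(S) \ {ε} = { 'g' }
    S is not nullable, so stop
From X → g y X:
  - g is a terminal: add 'g' and stop
From X → g y:
  - g is a terminal: add 'g' and stop

Collecting: FIRST(X) = { 'g' }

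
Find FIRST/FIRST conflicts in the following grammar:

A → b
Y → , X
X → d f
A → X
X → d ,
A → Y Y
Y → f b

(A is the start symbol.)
A FIRST/FIRST conflict occurs when two productions N → α and N → β for the same non-terminal have FIRST(α) ∩ FIRST(β) ≠ ∅ (with ε ∈ FIRST of a nullable right-hand side, so two nullable alternatives also conflict).

FIRST sets of the non-terminals at (or reachable through a nullable prefix from) the front of some alternative:
  FIRST(X) = { 'd' }
  FIRST(Y) = { ',', 'f' }

Productions for A:
  A → b: FIRST = { 'b' }
  A → X: FIRST = { 'd' }
  A → Y Y: FIRST = { ',', 'f' }
Productions for Y:
  Y → , X: FIRST = { ',' }
  Y → f b: FIRST = { 'f' }
Productions for X:
  X → d f: FIRST = { 'd' }
  X → d ,: FIRST = { 'd' }

Conflict for X: X → d f and X → d ,
  Overlap: { 'd' }

Answer: Yes. X → d f / X → d ',' on { 'd' }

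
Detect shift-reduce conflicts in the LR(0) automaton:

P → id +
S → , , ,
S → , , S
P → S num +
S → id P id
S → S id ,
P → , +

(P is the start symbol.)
Augment with P' → P and build the canonical LR(0) collection (I0 = CLOSURE({[P' → . P]}), then GOTO on every symbol after a dot until no new states appear). It has 17 states:
  I0: { [P → . , +], [P → . S num +], [P → . id +], [P' → . P], [S → . , , ,], [S → . , , S], [S → . S id ,], [S → . id P id] }  — shift
  I1: { [P → , . +], [S → , . , ,], [S → , . , S] }  — shift
  I2: { [P' → P .] }  — accept
  I3: { [P → S . num +], [S → S . id ,] }  — shift
  I4: { [P → . , +], [P → . S num +], [P → . id +], [P → id . +], [S → . , , ,], [S → . , , S], [S → . S id ,], [S → . id P id], [S → id . P id] }  — shift
  I5: { [P → id + .] }  — reduce
  I6: { [S → id P . id] }  — shift
  I7: { [S → id P id .] }  — reduce
  I8: { [S → S id . ,] }  — shift
  I9: { [P → S num . +] }  — shift
  I10: { [P → S num + .] }  — reduce
  I11: { [S → S id , .] }  — reduce
  I12: { [P → , + .] }  — reduce
  I13: { [S → , , . ,], [S → , , . S], [S → . , , ,], [S → . , , S], [S → . S id ,], [S → . id P id] }  — shift
  I14: { [S → , , , .], [S → , . , ,], [S → , . , S] }  — shift, reduce
  I15: { [S → , , S .], [S → S . id ,] }  — shift, reduce
  I16: { [P → . , +], [P → . S num +], [P → . id +], [S → . , , ,], [S → . , , S], [S → . S id ,], [S → . id P id], [S → id . P id] }  — shift

I14 contains reduce item [S → , , , .] and shift items [S → , . , ,], [S → , . , S] — shift-reduce conflict.
I15 contains reduce item [S → , , S .] and shift item [S → S . id ,] — shift-reduce conflict.

Answer: Yes — I14: [S → , , , .] vs [S → , . , ,]; I15: [S → , , S .] vs [S → S . id ,]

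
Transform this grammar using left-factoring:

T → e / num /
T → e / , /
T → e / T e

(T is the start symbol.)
Left-factoring transforms A → αβ₁ | αβ₂ into A → αA' and A' → β₁ | β₂
(α is the longest common prefix among the alternatives). Repeat until
no nonterminal has two alternatives with a common prefix.

Round 1: T has alternatives sharing prefix 'e /'. Introduce T': T → e / T'
  Add: T' → num /
  Add: T' → , /
  Add: T' → T e

No remaining common prefixes — done.

Resulting grammar:
T → e / T'
T' → num /
T' → , /
T' → T e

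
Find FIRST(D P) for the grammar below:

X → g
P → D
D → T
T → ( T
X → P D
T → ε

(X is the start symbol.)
{ '(', ε }

FIRST sets of the non-terminals involved (from the grammar, by fixed-point iteration):
  FIRST(D) = { '(', ε }
  FIRST(P) = { '(', ε }

To compute FIRST(D P), process the symbols left to right:
Symbol D is a non-terminal. Add FIRST(D) \ {ε} = { '(' }
D is nullable (ε ∈ FIRST(D)), continue to the next symbol.
Symbol P is a non-terminal. Add FIRST(P) \ {ε} = { '(' }
P is nullable (ε ∈ FIRST(P)), continue to the next symbol.
All symbols are nullable, so ε is in the result.
FIRST(D P) = { '(', ε }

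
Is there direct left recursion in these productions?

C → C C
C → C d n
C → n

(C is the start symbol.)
Direct left recursion occurs when N → N α for some non-terminal N (the right-hand side begins with the left-hand side itself).

C → C C: LEFT RECURSIVE (starts with C)
C → C d n: LEFT RECURSIVE (starts with C)
C → n: starts with n

The grammar has direct left recursion on: C.

Answer: Yes, C is left-recursive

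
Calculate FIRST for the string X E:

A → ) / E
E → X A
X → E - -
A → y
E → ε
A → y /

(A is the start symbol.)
FIRST sets of the non-terminals involved (from the grammar, by fixed-point iteration):
  FIRST(X) = { '-' }

To compute FIRST(X E), process the symbols left to right:
Symbol X is a non-terminal. Add FIRST(X) \ {ε} = { '-' }
X is not nullable (ε ∉ FIRST(X)), so stop here.
FIRST(X E) = { '-' }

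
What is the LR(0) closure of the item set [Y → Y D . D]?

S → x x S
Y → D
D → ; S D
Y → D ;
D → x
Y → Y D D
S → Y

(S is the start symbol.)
{ [D → . ; S D], [D → . x], [Y → Y D . D] }

To compute CLOSURE, for each item [A → α.Bβ] where B is a non-terminal, add [B → .γ] for all productions B → γ; repeat for the newly added items until nothing changes.

Start with: [Y → Y D . D]
  [Y → Y D . D] has the dot before D: add [D → . ; S D], [D → . x]
No further items can be added.

CLOSURE = { [D → . ; S D], [D → . x], [Y → Y D . D] }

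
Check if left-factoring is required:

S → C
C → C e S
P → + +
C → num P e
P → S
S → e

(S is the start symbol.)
Left-factoring is needed when two productions for the same non-terminal
share a common prefix on the right-hand side.

Productions for S:
  S → C
  S → e
Productions for C:
  C → C e S
  C → num P e
Productions for P:
  P → + +
  P → S

No common prefixes found.

Answer: No, left-factoring is not needed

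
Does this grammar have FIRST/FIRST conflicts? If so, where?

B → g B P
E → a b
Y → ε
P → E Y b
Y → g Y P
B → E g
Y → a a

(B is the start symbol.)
A FIRST/FIRST conflict occurs when two productions N → α and N → β for the same non-terminal have FIRST(α) ∩ FIRST(β) ≠ ∅ (with ε ∈ FIRST of a nullable right-hand side, so two nullable alternatives also conflict).

FIRST sets of the non-terminals at (or reachable through a nullable prefix from) the front of some alternative:
  FIRST(E) = { 'a' }

Productions for B:
  B → g B P: FIRST = { 'g' }
  B → E g: FIRST = { 'a' }
Productions for Y:
  Y → ε: FIRST = { ε }
  Y → g Y P: FIRST = { 'g' }
  Y → a a: FIRST = { 'a' }
E, P have only one production, so no FIRST/FIRST conflict is possible there.

All alternatives of each non-terminal have pairwise disjoint FIRST sets.

Answer: No FIRST/FIRST conflicts.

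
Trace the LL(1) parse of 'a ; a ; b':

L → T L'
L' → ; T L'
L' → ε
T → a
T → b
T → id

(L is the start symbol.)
Stack is shown with the top on the left.

Stack     Input        Action
-----------------------------
L $       a ; a ; b $  output L → T L'
T L' $    a ; a ; b $  output T → a
a L' $    a ; a ; b $  match 'a'
L' $      ; a ; b $    output L' → ; T L'
; T L' $  ; a ; b $    match ';'
T L' $    a ; b $      output T → a
a L' $    a ; b $      match 'a'
L' $      ; b $        output L' → ; T L'
; T L' $  ; b $        match ';'
T L' $    b $          output T → b
b L' $    b $          match 'b'
L' $      $            output L' → ε
$         $            accept

The string is accepted.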